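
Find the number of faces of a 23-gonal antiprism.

An antiprism on an n-gon has two n-gon caps and 2n triangles: V = 2·23 = 46, E = 4·23 = 92, F = 2·23 + 2 = 48.

48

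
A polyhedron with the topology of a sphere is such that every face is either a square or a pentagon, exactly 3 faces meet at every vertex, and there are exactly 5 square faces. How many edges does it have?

Let x be the number of pentagons; then F = 5 + x.
Edge–face incidences: 2E = 4·5 + 5·x = 20 + 5x.
Every vertex has degree 3, so 3V = 2E.
Euler: V − E + F = 2 ⇒ (2E)/3 − E + (5 + x) = 2.
Multiply by 6: 2·(2E) − 3·(2E) + 6·(5 + x) = 12, i.e. 30 + 6x − (20 + 5x) = 12.
Collecting terms: x + 10 = 12, so x = 2.
Then 2E = 20 + 5·2 = 30, so E = 15, V = 2E/3 = 10, F = 5 + 2 = 7.

15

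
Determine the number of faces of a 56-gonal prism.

A prism on an n-gon has two n-gon bases and n rectangular sides: V = 2·56 = 112, E = 3·56 = 168, F = 56 + 2 = 58.

58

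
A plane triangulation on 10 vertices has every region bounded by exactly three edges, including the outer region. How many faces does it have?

In a plane triangulation 3F = 2E and V − E + F = 2, so F = 2V − 4 = 2·10 − 4 = 16.

16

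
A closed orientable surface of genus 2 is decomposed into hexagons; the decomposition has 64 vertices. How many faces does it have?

χ = 2 − 2·2 = -2, and every face is a hexagon so 6F = 2E.
V − E + F = -2 with E = 6F/2 gives 64 − (6/2 − 1)·F = -2, so F = 33 and E = 99.

33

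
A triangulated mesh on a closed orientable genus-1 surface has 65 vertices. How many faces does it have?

130

χ = 2 − 2·1 = 0, and every face is a triangle so 3F = 2E.
V − E + F = 0 with E = 3F/2 gives 65 − (3/2 − 1)·F = 0, so F = 130 and E = 195.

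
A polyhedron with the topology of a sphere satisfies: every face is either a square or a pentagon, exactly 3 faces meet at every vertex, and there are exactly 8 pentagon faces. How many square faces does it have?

Let x be the number of squares; then F = 8 + x.
Edge–face incidences: 2E = 5·8 + 4·x = 40 + 4x.
Every vertex has degree 3, so 3V = 2E.
Euler: V − E + F = 2 ⇒ (2E)/3 − E + (8 + x) = 2.
Multiply by 6: 2·(2E) − 3·(2E) + 6·(8 + x) = 12, i.e. 48 + 6x − (40 + 4x) = 12.
Collecting terms: 2x + 8 = 12, so 2x = 4, so x = 2.
Then 2E = 40 + 4·2 = 48, so E = 24, V = 2E/3 = 16, F = 8 + 2 = 10.

2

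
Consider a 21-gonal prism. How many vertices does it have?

42

A prism on an n-gon has two n-gon bases and n rectangular sides: V = 2·21 = 42, E = 3·21 = 63, F = 21 + 2 = 23.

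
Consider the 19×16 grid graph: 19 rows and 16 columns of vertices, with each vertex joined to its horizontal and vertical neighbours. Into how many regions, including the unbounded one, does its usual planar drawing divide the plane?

271

The grid has V = 19·16 = 304 vertices and E = 19·15 + 16·18 = 573 edges.
F = 2 − V + E = 2 − 304 + 573 = 271.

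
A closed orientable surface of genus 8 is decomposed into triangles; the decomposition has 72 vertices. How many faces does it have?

χ = 2 − 2·8 = -14, and every face is a triangle so 3F = 2E.
V − E + F = -14 with E = 3F/2 gives 72 − (3/2 − 1)·F = -14, so F = 172 and E = 258.

172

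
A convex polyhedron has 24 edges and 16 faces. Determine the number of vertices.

Here V − E + F = 2.
V = 2 + E − F = 2 + 24 − 16 = 10.

10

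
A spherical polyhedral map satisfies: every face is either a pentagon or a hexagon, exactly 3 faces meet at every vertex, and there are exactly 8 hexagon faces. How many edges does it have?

Let x be the number of pentagons; then F = 8 + x.
Edge–face incidences: 2E = 6·8 + 5·x = 48 + 5x.
Every vertex has degree 3, so 3V = 2E.
Euler: V − E + F = 2 ⇒ (2E)/3 − E + (8 + x) = 2.
Multiply by 6: 2·(2E) − 3·(2E) + 6·(8 + x) = 12, i.e. 48 + 6x − (48 + 5x) = 12.
Collecting terms: x = 12.
Then 2E = 48 + 5·12 = 108, so E = 54, V = 2E/3 = 36, F = 8 + 12 = 20.

54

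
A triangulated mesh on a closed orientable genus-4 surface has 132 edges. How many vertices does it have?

38

χ = 2 − 2·4 = -6, and every face is a triangle so 3F = 2E.
F = 2E/3 = 88. Then V = -6 + E − F = -6 + 132 − 88 = 38.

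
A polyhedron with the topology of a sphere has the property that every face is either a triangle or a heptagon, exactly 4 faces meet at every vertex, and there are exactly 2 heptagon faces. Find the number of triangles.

14

Let x be the number of triangles; then F = 2 + x.
Edge–face incidences: 2E = 7·2 + 3·x = 14 + 3x.
Every vertex has degree 4, so 4V = 2E.
Euler: V − E + F = 2 ⇒ (2E)/4 − E + (2 + x) = 2.
Multiply by 8: 2·(2E) − 4·(2E) + 8·(2 + x) = 16, i.e. 16 + 8x − 2·(14 + 3x) = 16.
Collecting terms: 2x − 12 = 16, so 2x = 28, so x = 14.
Then 2E = 14 + 3·14 = 56, so E = 28, V = 2E/4 = 14, F = 2 + 14 = 16.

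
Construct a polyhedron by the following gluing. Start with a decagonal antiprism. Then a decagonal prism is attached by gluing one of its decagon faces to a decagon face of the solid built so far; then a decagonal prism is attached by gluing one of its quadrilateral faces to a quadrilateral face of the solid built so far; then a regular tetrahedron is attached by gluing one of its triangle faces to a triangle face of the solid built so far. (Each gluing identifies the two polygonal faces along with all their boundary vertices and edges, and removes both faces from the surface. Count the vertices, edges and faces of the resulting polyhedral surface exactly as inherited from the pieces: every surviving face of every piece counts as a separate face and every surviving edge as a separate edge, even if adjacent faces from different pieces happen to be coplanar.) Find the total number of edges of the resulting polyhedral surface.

A decagonal antiprism: V=20, E=40, F=22.
Attach a decagonal prism (V=20, E=30, F=12) along a 10-gon: merge 10 vertices and 10 edges, delete both glued faces → V=30, E=60, F=32.
Attach a decagonal prism (V=20, E=30, F=12) along a 4-gon: merge 4 vertices and 4 edges, delete both glued faces → V=46, E=86, F=42.
Attach a regular tetrahedron (V=4, E=6, F=4) along a 3-gon: merge 3 vertices and 3 edges, delete both glued faces → V=47, E=89, F=44.
Check: V − E + F = 47 − 89 + 44 = 2.

89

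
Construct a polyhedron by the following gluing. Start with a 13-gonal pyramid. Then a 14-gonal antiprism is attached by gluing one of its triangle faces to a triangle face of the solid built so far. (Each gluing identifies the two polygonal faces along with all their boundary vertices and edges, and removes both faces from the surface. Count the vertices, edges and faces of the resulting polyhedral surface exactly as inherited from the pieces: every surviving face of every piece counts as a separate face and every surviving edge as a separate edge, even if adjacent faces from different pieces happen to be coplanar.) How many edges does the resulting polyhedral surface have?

79

A 13-gonal pyramid: V=14, E=26, F=14.
Attach a 14-gonal antiprism (V=28, E=56, F=30) along a 3-gon: merge 3 vertices and 3 edges, delete both glued faces → V=39, E=79, F=42.
Check: V − E + F = 39 − 79 + 42 = 2.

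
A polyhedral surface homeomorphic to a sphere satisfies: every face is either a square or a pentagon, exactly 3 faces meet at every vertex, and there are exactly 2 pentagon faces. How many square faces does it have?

5

Let x be the number of squares; then F = 2 + x.
Edge–face incidences: 2E = 5·2 + 4·x = 10 + 4x.
Every vertex has degree 3, so 3V = 2E.
Euler: V − E + F = 2 ⇒ (2E)/3 − E + (2 + x) = 2.
Multiply by 6: 2·(2E) − 3·(2E) + 6·(2 + x) = 12, i.e. 12 + 6x − (10 + 4x) = 12.
Collecting terms: 2x + 2 = 12, so 2x = 10, so x = 5.
Then 2E = 10 + 4·5 = 30, so E = 15, V = 2E/3 = 10, F = 2 + 5 = 7.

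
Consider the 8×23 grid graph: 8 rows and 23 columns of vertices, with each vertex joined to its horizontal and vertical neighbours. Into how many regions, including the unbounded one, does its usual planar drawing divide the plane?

155

The grid has V = 8·23 = 184 vertices and E = 8·22 + 23·7 = 337 edges.
F = 2 − V + E = 2 − 184 + 337 = 155.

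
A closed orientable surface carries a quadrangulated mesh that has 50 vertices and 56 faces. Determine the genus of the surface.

Every face is a square, so 2E = 4·56 = 224, giving E = 112.
χ = V − E + F = 50 − 112 + 56 = -6.
For a closed orientable surface χ = 2 − 2g, so g = (2 − (-6))/2 = 4.

4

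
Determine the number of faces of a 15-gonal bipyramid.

A bipyramid over an n-gon has 2n triangular faces and n + 2 vertices: V = 15 + 2 = 17, E = 3·15 = 45, F = 2·15 = 30.
Check: V − E + F = 17 − 45 + 30 = 2.

30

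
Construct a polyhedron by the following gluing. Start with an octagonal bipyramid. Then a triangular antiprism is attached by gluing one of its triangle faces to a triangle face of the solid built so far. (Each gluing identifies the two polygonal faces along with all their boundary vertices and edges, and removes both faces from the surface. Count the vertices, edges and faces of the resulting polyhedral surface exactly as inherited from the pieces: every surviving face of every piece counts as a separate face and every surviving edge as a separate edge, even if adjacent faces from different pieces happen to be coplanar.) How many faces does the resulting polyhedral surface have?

An octagonal bipyramid: V=10, E=24, F=16.
Attach a triangular antiprism (V=6, E=12, F=8) along a 3-gon: merge 3 vertices and 3 edges, delete both glued faces → V=13, E=33, F=22.
Check: V − E + F = 13 − 33 + 22 = 2.

22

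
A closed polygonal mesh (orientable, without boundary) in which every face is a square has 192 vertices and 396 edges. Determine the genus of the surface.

4

Every face is a square and each edge borders two faces, so 4F = 2·396, giving F = 198.
χ = V − E + F = 192 − 396 + 198 = -6.
For a closed orientable surface χ = 2 − 2g, so g = (2 − (-6))/2 = 4.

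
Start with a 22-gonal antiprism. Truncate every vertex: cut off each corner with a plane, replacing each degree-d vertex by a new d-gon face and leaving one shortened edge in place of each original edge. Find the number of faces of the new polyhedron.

The base solid has V = 44, E = 88, F = 46.
Truncation replaces each original edge-end by a new vertex, so V′ = 2E = 176.
Each original edge survives, and each old vertex of degree d contributes d new edges; summing degrees gives Σd = 2E, so E′ = E + 2E = 3E = 264.
Each original face survives and each original vertex becomes one new face: F′ = F + V = 90.

90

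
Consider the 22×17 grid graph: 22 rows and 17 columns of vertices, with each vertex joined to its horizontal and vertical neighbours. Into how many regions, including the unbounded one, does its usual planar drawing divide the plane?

The grid has V = 22·17 = 374 vertices and E = 22·16 + 17·21 = 709 edges.
F = 2 − V + E = 2 − 374 + 709 = 337.

337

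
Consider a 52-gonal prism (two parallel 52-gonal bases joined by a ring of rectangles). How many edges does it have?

A prism on an n-gon has two n-gon bases and n rectangular sides: V = 2·52 = 104, E = 3·52 = 156, F = 52 + 2 = 54.

156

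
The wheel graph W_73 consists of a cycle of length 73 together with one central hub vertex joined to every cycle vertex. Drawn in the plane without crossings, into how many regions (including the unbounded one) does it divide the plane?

74

W_73 has V = 73 + 1 = 74 vertices and E = 2·73 = 146 edges.
By Euler's formula F = 2 − V + E = 2 − 74 + 146 = 74.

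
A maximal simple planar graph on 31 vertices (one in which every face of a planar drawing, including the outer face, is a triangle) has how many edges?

In a plane triangulation 3F = 2E and V − E + F = 2, so E = 3V − 6 = 3·31 − 6 = 87.

87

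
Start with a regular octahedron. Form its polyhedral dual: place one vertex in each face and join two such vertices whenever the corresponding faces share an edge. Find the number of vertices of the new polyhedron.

8

The base solid has V = 6, E = 12, F = 8.
The dual swaps V and F and preserves E: V′ = F = 8, E′ = E = 12, F′ = V = 6.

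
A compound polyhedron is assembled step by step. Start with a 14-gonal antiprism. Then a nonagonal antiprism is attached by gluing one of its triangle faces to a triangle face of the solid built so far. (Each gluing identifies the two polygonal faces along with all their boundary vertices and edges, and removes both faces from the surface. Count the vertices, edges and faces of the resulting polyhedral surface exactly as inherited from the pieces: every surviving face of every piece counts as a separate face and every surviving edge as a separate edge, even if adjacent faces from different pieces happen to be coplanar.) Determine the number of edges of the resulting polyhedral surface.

89

A 14-gonal antiprism: V=28, E=56, F=30.
Attach a nonagonal antiprism (V=18, E=36, F=20) along a 3-gon: merge 3 vertices and 3 edges, delete both glued faces → V=43, E=89, F=48.
Check: V − E + F = 43 − 89 + 48 = 2.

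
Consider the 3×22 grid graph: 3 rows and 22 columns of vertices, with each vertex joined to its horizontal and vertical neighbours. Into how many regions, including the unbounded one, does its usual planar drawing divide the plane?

43

The grid has V = 3·22 = 66 vertices and E = 3·21 + 22·2 = 107 edges.
F = 2 − V + E = 2 − 66 + 107 = 43.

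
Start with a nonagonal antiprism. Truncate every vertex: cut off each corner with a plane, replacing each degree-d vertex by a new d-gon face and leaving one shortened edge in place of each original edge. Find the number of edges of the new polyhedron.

The base solid has V = 18, E = 36, F = 20.
Truncation replaces each original edge-end by a new vertex, so V′ = 2E = 72.
Each original edge survives, and each old vertex of degree d contributes d new edges; summing degrees gives Σd = 2E, so E′ = E + 2E = 3E = 108.
Each original face survives and each original vertex becomes one new face: F′ = F + V = 38.

108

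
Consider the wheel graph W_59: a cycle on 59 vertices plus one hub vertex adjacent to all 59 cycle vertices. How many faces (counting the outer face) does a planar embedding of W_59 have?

W_59 has V = 59 + 1 = 60 vertices and E = 2·59 = 118 edges.
By Euler's formula F = 2 − V + E = 2 − 60 + 118 = 60.

60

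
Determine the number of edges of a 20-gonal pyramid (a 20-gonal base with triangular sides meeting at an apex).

40

A pyramid on an n-gon base has one n-gon and n triangles: V = 20 + 1 = 21, E = 2·20 = 40, F = 20 + 1 = 21.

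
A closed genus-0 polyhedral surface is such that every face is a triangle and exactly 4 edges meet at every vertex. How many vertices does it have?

6

Each face has 3 edges and each edge borders two faces, so 2E = 3F.
Each vertex has degree 4, so 4V = 2E and hence V = 3F/4.
Euler: V − E + F = 2 ⇒ (3F/4) − (3F/2) + F = 2.
Multiply by 8: (6 − 12 + 8)F = 16, i.e. 2F = 16.
So F = 8, E = 3·8/2 = 12, V = 3·8/4 = 6.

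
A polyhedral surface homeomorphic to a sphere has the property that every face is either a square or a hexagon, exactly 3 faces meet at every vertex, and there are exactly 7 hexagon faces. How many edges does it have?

Let x be the number of squares; then F = 7 + x.
Edge–face incidences: 2E = 6·7 + 4·x = 42 + 4x.
Every vertex has degree 3, so 3V = 2E.
Euler: V − E + F = 2 ⇒ (2E)/3 − E + (7 + x) = 2.
Multiply by 6: 2·(2E) − 3·(2E) + 6·(7 + x) = 12, i.e. 42 + 6x − (42 + 4x) = 12.
Collecting terms: 2x = 12, so x = 6.
Then 2E = 42 + 4·6 = 66, so E = 33, V = 2E/3 = 22, F = 7 + 6 = 13.

33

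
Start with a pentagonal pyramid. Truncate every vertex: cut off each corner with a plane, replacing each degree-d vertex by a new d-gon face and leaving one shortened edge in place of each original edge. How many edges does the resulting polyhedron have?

30

The base solid has V = 6, E = 10, F = 6.
Truncation replaces each original edge-end by a new vertex, so V′ = 2E = 20.
Each original edge survives, and each old vertex of degree d contributes d new edges; summing degrees gives Σd = 2E, so E′ = E + 2E = 3E = 30.
Each original face survives and each original vertex becomes one new face: F′ = F + V = 12.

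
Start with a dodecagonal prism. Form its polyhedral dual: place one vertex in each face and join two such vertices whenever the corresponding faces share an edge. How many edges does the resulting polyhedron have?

The base solid has V = 24, E = 36, F = 14.
The dual swaps V and F and preserves E: V′ = F = 14, E′ = E = 36, F′ = V = 24.

36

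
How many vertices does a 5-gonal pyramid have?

A pyramid on an n-gon base has one n-gon and n triangles: V = 5 + 1 = 6, E = 2·5 = 10, F = 5 + 1 = 6.

6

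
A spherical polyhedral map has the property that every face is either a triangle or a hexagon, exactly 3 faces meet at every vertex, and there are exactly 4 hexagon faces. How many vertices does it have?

12

Let x be the number of triangles; then F = 4 + x.
Edge–face incidences: 2E = 6·4 + 3·x = 24 + 3x.
Every vertex has degree 3, so 3V = 2E.
Euler: V − E + F = 2 ⇒ (2E)/3 − E + (4 + x) = 2.
Multiply by 6: 2·(2E) − 3·(2E) + 6·(4 + x) = 12, i.e. 24 + 6x − (24 + 3x) = 12.
Collecting terms: 3x = 12, so x = 4.
Then 2E = 24 + 3·4 = 36, so E = 18, V = 2E/3 = 12, F = 4 + 4 = 8.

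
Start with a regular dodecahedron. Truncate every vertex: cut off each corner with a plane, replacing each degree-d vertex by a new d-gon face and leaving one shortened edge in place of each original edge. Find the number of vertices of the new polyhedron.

The base solid has V = 20, E = 30, F = 12.
Truncation replaces each original edge-end by a new vertex, so V′ = 2E = 60.
Each original edge survives, and each old vertex of degree d contributes d new edges; summing degrees gives Σd = 2E, so E′ = E + 2E = 3E = 90.
Each original face survives and each original vertex becomes one new face: F′ = F + V = 32.

60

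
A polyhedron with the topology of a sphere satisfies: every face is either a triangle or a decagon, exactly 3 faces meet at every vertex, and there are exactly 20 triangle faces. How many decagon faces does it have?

Let x be the number of decagons; then F = 20 + x.
Edge–face incidences: 2E = 3·20 + 10·x = 60 + 10x.
Every vertex has degree 3, so 3V = 2E.
Euler: V − E + F = 2 ⇒ (2E)/3 − E + (20 + x) = 2.
Multiply by 6: 2·(2E) − 3·(2E) + 6·(20 + x) = 12, i.e. 120 + 6x − (60 + 10x) = 12.
Collecting terms: −4x + 60 = 12, so −4x = −48, so x = 12.
Then 2E = 60 + 10·12 = 180, so E = 90, V = 2E/3 = 60, F = 20 + 12 = 32.

12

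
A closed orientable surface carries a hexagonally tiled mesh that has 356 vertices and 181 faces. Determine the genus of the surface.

4

Every face is a hexagon, so 2E = 6·181 = 1086, giving E = 543.
χ = V − E + F = 356 − 543 + 181 = -6.
For a closed orientable surface χ = 2 − 2g, so g = (2 − (-6))/2 = 4.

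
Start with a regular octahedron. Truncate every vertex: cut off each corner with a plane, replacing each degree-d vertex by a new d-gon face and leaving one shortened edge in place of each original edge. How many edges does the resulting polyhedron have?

36

The base solid has V = 6, E = 12, F = 8.
Truncation replaces each original edge-end by a new vertex, so V′ = 2E = 24.
Each original edge survives, and each old vertex of degree d contributes d new edges; summing degrees gives Σd = 2E, so E′ = E + 2E = 3E = 36.
Each original face survives and each original vertex becomes one new face: F′ = F + V = 14.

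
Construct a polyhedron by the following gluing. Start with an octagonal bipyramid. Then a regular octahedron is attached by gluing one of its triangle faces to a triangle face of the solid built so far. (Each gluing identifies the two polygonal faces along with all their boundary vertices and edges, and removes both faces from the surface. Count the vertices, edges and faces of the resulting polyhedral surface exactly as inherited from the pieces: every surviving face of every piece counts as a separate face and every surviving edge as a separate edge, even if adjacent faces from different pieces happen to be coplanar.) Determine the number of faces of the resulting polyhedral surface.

22

An octagonal bipyramid: V=10, E=24, F=16.
Attach a regular octahedron (V=6, E=12, F=8) along a 3-gon: merge 3 vertices and 3 edges, delete both glued faces → V=13, E=33, F=22.
Check: V − E + F = 13 − 33 + 22 = 2.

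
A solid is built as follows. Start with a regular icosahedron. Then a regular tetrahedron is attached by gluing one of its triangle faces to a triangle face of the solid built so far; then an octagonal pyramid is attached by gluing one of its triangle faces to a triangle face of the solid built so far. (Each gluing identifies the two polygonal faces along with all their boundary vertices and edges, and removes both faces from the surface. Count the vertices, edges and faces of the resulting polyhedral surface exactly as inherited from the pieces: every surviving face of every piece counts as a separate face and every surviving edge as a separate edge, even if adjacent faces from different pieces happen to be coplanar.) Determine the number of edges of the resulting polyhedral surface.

46

A regular icosahedron: V=12, E=30, F=20.
Attach a regular tetrahedron (V=4, E=6, F=4) along a 3-gon: merge 3 vertices and 3 edges, delete both glued faces → V=13, E=33, F=22.
Attach an octagonal pyramid (V=9, E=16, F=9) along a 3-gon: merge 3 vertices and 3 edges, delete both glued faces → V=19, E=46, F=29.
Check: V − E + F = 19 − 46 + 29 = 2.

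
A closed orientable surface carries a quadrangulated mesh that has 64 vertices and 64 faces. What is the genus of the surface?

Every face is a square, so 2E = 4·64 = 256, giving E = 128.
χ = V − E + F = 64 − 128 + 64 = 0.
For a closed orientable surface χ = 2 − 2g, so g = (2 − (0))/2 = 1.

1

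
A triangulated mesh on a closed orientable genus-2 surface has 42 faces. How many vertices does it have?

χ = 2 − 2·2 = -2, and every face is a triangle so 3F = 2E.
E = 3·42/2 = 63. Then V = -2 + E − F = -2 + 63 − 42 = 19.

19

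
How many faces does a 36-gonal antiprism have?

An antiprism on an n-gon has two n-gon caps and 2n triangles: V = 2·36 = 72, E = 4·36 = 144, F = 2·36 + 2 = 74.

74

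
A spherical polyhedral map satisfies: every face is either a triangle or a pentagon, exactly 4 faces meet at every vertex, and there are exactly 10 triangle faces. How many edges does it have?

Let x be the number of pentagons; then F = 10 + x.
Edge–face incidences: 2E = 3·10 + 5·x = 30 + 5x.
Every vertex has degree 4, so 4V = 2E.
Euler: V − E + F = 2 ⇒ (2E)/4 − E + (10 + x) = 2.
Multiply by 8: 2·(2E) − 4·(2E) + 8·(10 + x) = 16, i.e. 80 + 8x − 2·(30 + 5x) = 16.
Collecting terms: −2x + 20 = 16, so −2x = −4, so x = 2.
Then 2E = 30 + 5·2 = 40, so E = 20, V = 2E/4 = 10, F = 10 + 2 = 12.

20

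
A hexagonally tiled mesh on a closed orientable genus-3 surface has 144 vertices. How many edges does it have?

χ = 2 − 2·3 = -4, and every face is a hexagon so 6F = 2E.
V − E + F = -4 with E = 6F/2 gives 144 − (6/2 − 1)·F = -4, so F = 74 and E = 222.

222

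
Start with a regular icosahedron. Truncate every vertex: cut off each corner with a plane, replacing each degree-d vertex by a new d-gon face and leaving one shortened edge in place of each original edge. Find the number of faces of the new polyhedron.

32

The base solid has V = 12, E = 30, F = 20.
Truncation replaces each original edge-end by a new vertex, so V′ = 2E = 60.
Each original edge survives, and each old vertex of degree d contributes d new edges; summing degrees gives Σd = 2E, so E′ = E + 2E = 3E = 90.
Each original face survives and each original vertex becomes one new face: F′ = F + V = 32.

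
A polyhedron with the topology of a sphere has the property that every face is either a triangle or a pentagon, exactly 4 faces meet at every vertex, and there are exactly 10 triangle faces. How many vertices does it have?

Let x be the number of pentagons; then F = 10 + x.
Edge–face incidences: 2E = 3·10 + 5·x = 30 + 5x.
Every vertex has degree 4, so 4V = 2E.
Euler: V − E + F = 2 ⇒ (2E)/4 − E + (10 + x) = 2.
Multiply by 8: 2·(2E) − 4·(2E) + 8·(10 + x) = 16, i.e. 80 + 8x − 2·(30 + 5x) = 16.
Collecting terms: −2x + 20 = 16, so −2x = −4, so x = 2.
Then 2E = 30 + 5·2 = 40, so E = 20, V = 2E/4 = 10, F = 10 + 2 = 12.

10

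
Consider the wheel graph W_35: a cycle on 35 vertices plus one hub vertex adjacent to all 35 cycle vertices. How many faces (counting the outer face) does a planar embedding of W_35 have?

36

W_35 has V = 35 + 1 = 36 vertices and E = 2·35 = 70 edges.
By Euler's formula F = 2 − V + E = 2 − 36 + 70 = 36.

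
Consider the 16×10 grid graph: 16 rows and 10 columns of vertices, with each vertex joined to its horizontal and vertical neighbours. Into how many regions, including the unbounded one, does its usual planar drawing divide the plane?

The grid has V = 16·10 = 160 vertices and E = 16·9 + 10·15 = 294 edges.
F = 2 − V + E = 2 − 160 + 294 = 136.

136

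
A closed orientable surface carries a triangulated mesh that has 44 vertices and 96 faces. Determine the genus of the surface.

Every face is a triangle, so 2E = 3·96 = 288, giving E = 144.
χ = V − E + F = 44 − 144 + 96 = -4.
For a closed orientable surface χ = 2 − 2g, so g = (2 − (-4))/2 = 3.

3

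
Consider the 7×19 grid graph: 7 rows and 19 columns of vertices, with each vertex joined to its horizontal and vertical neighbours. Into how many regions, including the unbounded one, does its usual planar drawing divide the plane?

The grid has V = 7·19 = 133 vertices and E = 7·18 + 19·6 = 240 edges.
F = 2 − V + E = 2 − 133 + 240 = 109.

109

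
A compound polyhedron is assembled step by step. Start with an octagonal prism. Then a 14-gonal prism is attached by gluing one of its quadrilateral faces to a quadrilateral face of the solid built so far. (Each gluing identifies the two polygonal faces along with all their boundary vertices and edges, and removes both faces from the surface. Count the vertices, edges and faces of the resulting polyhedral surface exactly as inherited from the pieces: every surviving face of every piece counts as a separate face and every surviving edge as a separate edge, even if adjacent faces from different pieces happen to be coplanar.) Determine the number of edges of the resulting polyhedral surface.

62

An octagonal prism: V=16, E=24, F=10.
Attach a 14-gonal prism (V=28, E=42, F=16) along a 4-gon: merge 4 vertices and 4 edges, delete both glued faces → V=40, E=62, F=24.
Check: V − E + F = 40 − 62 + 24 = 2.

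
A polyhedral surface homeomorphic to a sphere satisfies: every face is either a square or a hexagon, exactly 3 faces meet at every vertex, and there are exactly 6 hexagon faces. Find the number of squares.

Let x be the number of squares; then F = 6 + x.
Edge–face incidences: 2E = 6·6 + 4·x = 36 + 4x.
Every vertex has degree 3, so 3V = 2E.
Euler: V − E + F = 2 ⇒ (2E)/3 − E + (6 + x) = 2.
Multiply by 6: 2·(2E) − 3·(2E) + 6·(6 + x) = 12, i.e. 36 + 6x − (36 + 4x) = 12.
Collecting terms: 2x = 12, so x = 6.
Then 2E = 36 + 4·6 = 60, so E = 30, V = 2E/3 = 20, F = 6 + 6 = 12.

6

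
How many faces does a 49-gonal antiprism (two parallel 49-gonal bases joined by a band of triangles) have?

100

An antiprism on an n-gon has two n-gon caps and 2n triangles: V = 2·49 = 98, E = 4·49 = 196, F = 2·49 + 2 = 100.
Check: V − E + F = 98 − 196 + 100 = 2.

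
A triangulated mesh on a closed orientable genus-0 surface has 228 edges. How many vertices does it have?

χ = 2 − 2·0 = 2, and every face is a triangle so 3F = 2E.
F = 2E/3 = 152. Then V = 2 + E − F = 2 + 228 − 152 = 78.

78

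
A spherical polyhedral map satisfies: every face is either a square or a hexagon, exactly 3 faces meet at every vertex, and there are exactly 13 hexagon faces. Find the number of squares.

Let x be the number of squares; then F = 13 + x.
Edge–face incidences: 2E = 6·13 + 4·x = 78 + 4x.
Every vertex has degree 3, so 3V = 2E.
Euler: V − E + F = 2 ⇒ (2E)/3 − E + (13 + x) = 2.
Multiply by 6: 2·(2E) − 3·(2E) + 6·(13 + x) = 12, i.e. 78 + 6x − (78 + 4x) = 12.
Collecting terms: 2x = 12, so x = 6.
Then 2E = 78 + 4·6 = 102, so E = 51, V = 2E/3 = 34, F = 13 + 6 = 19.

6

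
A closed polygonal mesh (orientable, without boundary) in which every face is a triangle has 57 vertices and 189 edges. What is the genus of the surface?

4

Every face is a triangle and each edge borders two faces, so 3F = 2·189, giving F = 126.
χ = V − E + F = 57 − 189 + 126 = -6.
For a closed orientable surface χ = 2 − 2g, so g = (2 − (-6))/2 = 4.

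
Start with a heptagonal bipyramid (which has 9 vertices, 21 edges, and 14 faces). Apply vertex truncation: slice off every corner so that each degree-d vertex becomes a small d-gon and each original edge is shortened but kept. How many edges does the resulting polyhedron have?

Truncation replaces each original edge-end by a new vertex, so V′ = 2E = 42.
Each original edge survives, and each old vertex of degree d contributes d new edges; summing degrees gives Σd = 2E, so E′ = E + 2E = 3E = 63.
Each original face survives and each original vertex becomes one new face: F′ = F + V = 23.

63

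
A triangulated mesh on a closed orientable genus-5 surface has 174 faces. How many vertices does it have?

79

χ = 2 − 2·5 = -8, and every face is a triangle so 3F = 2E.
E = 3·174/2 = 261. Then V = -8 + E − F = -8 + 261 − 174 = 79.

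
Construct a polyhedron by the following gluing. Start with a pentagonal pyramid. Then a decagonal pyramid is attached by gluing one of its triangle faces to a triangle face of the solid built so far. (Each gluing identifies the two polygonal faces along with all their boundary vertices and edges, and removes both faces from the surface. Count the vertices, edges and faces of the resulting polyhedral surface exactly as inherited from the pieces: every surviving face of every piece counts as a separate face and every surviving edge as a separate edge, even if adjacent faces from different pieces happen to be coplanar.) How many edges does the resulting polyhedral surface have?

A pentagonal pyramid: V=6, E=10, F=6.
Attach a decagonal pyramid (V=11, E=20, F=11) along a 3-gon: merge 3 vertices and 3 edges, delete both glued faces → V=14, E=27, F=15.
Check: V − E + F = 14 − 27 + 15 = 2.

27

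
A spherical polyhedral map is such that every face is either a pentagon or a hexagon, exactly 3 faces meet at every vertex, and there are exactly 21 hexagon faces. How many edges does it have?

Let x be the number of pentagons; then F = 21 + x.
Edge–face incidences: 2E = 6·21 + 5·x = 126 + 5x.
Every vertex has degree 3, so 3V = 2E.
Euler: V − E + F = 2 ⇒ (2E)/3 − E + (21 + x) = 2.
Multiply by 6: 2·(2E) − 3·(2E) + 6·(21 + x) = 12, i.e. 126 + 6x − (126 + 5x) = 12.
Collecting terms: x = 12.
Then 2E = 126 + 5·12 = 186, so E = 93, V = 2E/3 = 62, F = 21 + 12 = 33.

93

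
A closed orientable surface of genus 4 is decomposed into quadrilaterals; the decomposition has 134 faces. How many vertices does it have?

χ = 2 − 2·4 = -6, and every face is a square so 4F = 2E.
E = 4·134/2 = 268. Then V = -6 + E − F = -6 + 268 − 134 = 128.

128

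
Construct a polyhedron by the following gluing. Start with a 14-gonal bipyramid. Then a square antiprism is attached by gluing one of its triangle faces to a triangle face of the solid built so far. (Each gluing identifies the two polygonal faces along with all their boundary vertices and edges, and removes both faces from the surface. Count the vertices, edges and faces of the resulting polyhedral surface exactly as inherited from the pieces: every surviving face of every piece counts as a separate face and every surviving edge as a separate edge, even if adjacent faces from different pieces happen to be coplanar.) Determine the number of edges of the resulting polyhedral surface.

55

A 14-gonal bipyramid: V=16, E=42, F=28.
Attach a square antiprism (V=8, E=16, F=10) along a 3-gon: merge 3 vertices and 3 edges, delete both glued faces → V=21, E=55, F=36.
Check: V − E + F = 21 − 55 + 36 = 2.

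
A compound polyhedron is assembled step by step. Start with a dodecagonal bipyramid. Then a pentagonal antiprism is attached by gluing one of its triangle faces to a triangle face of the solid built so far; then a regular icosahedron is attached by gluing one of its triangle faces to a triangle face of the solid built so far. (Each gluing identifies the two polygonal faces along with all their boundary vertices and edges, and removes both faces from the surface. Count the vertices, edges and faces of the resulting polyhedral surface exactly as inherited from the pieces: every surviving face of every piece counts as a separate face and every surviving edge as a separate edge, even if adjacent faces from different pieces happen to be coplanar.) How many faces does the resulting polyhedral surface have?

A dodecagonal bipyramid: V=14, E=36, F=24.
Attach a pentagonal antiprism (V=10, E=20, F=12) along a 3-gon: merge 3 vertices and 3 edges, delete both glued faces → V=21, E=53, F=34.
Attach a regular icosahedron (V=12, E=30, F=20) along a 3-gon: merge 3 vertices and 3 edges, delete both glued faces → V=30, E=80, F=52.
Check: V − E + F = 30 − 80 + 52 = 2.

52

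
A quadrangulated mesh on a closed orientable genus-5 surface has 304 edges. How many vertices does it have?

144

χ = 2 − 2·5 = -8, and every face is a square so 4F = 2E.
F = 2E/4 = 152. Then V = -8 + E − F = -8 + 304 − 152 = 144.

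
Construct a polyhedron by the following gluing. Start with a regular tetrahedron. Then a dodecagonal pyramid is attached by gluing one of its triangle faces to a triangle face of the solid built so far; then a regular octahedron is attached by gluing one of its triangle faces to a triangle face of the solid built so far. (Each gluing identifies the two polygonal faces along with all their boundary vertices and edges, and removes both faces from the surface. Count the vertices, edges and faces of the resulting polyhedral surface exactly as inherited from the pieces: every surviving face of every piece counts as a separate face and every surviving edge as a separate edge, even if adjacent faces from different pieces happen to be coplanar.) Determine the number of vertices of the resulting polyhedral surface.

17

A regular tetrahedron: V=4, E=6, F=4.
Attach a dodecagonal pyramid (V=13, E=24, F=13) along a 3-gon: merge 3 vertices and 3 edges, delete both glued faces → V=14, E=27, F=15.
Attach a regular octahedron (V=6, E=12, F=8) along a 3-gon: merge 3 vertices and 3 edges, delete both glued faces → V=17, E=36, F=21.
Check: V − E + F = 17 − 36 + 21 = 2.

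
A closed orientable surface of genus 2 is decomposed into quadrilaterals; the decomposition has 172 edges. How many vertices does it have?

84

χ = 2 − 2·2 = -2, and every face is a square so 4F = 2E.
F = 2E/4 = 86. Then V = -2 + E − F = -2 + 172 − 86 = 84.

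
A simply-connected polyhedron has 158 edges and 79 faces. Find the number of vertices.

Here V − E + F = 2.
V = 2 + E − F = 2 + 158 − 79 = 81.

81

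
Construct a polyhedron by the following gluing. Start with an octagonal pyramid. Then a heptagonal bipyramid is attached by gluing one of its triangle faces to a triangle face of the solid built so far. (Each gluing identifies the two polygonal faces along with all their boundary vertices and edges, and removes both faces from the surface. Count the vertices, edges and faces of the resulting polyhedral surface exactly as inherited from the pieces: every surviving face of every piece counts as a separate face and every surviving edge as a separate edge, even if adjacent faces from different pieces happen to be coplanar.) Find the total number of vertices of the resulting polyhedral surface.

An octagonal pyramid: V=9, E=16, F=9.
Attach a heptagonal bipyramid (V=9, E=21, F=14) along a 3-gon: merge 3 vertices and 3 edges, delete both glued faces → V=15, E=34, F=21.
Check: V − E + F = 15 − 34 + 21 = 2.

15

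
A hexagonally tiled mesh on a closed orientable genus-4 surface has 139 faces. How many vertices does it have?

272

χ = 2 − 2·4 = -6, and every face is a hexagon so 6F = 2E.
E = 6·139/2 = 417. Then V = -6 + E − F = -6 + 417 − 139 = 272.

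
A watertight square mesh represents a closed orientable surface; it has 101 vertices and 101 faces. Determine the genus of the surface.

Every face is a square, so 2E = 4·101 = 404, giving E = 202.
χ = V − E + F = 101 − 202 + 101 = 0.
For a closed orientable surface χ = 2 − 2g, so g = (2 − (0))/2 = 1.

1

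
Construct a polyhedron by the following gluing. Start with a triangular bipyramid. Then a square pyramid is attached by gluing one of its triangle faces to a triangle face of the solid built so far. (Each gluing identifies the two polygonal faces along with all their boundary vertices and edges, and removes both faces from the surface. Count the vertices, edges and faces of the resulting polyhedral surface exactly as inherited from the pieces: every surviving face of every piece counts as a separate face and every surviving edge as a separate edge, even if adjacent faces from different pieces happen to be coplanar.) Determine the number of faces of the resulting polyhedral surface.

9

A triangular bipyramid: V=5, E=9, F=6.
Attach a square pyramid (V=5, E=8, F=5) along a 3-gon: merge 3 vertices and 3 edges, delete both glued faces → V=7, E=14, F=9.
Check: V − E + F = 7 − 14 + 9 = 2.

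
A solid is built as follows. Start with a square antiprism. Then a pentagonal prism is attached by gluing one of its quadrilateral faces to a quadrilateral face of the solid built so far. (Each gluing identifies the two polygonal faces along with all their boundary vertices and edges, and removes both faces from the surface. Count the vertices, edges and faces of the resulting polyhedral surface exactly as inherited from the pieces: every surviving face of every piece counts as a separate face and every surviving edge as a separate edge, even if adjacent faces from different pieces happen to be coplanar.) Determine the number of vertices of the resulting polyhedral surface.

14

A square antiprism: V=8, E=16, F=10.
Attach a pentagonal prism (V=10, E=15, F=7) along a 4-gon: merge 4 vertices and 4 edges, delete both glued faces → V=14, E=27, F=15.
Check: V − E + F = 14 − 27 + 15 = 2.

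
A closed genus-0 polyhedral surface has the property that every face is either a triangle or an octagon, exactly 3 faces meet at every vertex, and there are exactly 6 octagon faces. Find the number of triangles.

8

Let x be the number of triangles; then F = 6 + x.
Edge–face incidences: 2E = 8·6 + 3·x = 48 + 3x.
Every vertex has degree 3, so 3V = 2E.
Euler: V − E + F = 2 ⇒ (2E)/3 − E + (6 + x) = 2.
Multiply by 6: 2·(2E) − 3·(2E) + 6·(6 + x) = 12, i.e. 36 + 6x − (48 + 3x) = 12.
Collecting terms: 3x − 12 = 12, so 3x = 24, so x = 8.
Then 2E = 48 + 3·8 = 72, so E = 36, V = 2E/3 = 24, F = 6 + 8 = 14.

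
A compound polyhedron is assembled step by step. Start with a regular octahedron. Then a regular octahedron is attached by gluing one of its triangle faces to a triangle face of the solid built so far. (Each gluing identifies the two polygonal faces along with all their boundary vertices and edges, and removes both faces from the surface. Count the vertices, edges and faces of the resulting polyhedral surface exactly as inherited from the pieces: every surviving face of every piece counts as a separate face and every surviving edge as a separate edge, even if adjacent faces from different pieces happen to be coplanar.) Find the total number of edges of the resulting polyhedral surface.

21

A regular octahedron: V=6, E=12, F=8.
Attach a regular octahedron (V=6, E=12, F=8) along a 3-gon: merge 3 vertices and 3 edges, delete both glued faces → V=9, E=21, F=14.
Check: V − E + F = 9 − 21 + 14 = 2.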